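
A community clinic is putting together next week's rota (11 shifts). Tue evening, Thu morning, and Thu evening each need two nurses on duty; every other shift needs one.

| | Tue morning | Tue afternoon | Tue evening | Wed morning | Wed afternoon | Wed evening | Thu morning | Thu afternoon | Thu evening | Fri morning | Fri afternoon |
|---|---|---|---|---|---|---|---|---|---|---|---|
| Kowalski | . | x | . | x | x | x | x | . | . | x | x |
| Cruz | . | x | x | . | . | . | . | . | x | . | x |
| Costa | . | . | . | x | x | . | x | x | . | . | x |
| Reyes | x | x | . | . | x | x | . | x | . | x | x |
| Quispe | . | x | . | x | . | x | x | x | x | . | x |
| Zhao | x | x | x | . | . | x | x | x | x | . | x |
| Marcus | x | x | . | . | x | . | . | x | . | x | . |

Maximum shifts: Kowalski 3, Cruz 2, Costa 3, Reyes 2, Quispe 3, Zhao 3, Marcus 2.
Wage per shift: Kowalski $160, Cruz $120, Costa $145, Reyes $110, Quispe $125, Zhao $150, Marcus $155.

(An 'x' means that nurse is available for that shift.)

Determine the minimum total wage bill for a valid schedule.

Tue evening can only be covered by Cruz and Zhao, so that assignment is forced.
Picking the cheapest available nurse for each shift independently would cost $1680, but that ignores the shift limits.
An optimal schedule: Tue morning→Reyes, Tue afternoon→Marcus, Tue evening→Cruz+Zhao, Wed morning→Quispe, Wed afternoon→Costa, Wed evening→Quispe, Thu morning→Costa+Zhao, Thu afternoon→Costa, Thu evening→Cruz+Quispe, Fri morning→Reyes, Fri afternoon→Zhao.
Total: 110 + 155 + 120 + 150 + 125 + 145 + 125 + 145 + 150 + 145 + 120 + 125 + 110 + 150 = $1875.

$1875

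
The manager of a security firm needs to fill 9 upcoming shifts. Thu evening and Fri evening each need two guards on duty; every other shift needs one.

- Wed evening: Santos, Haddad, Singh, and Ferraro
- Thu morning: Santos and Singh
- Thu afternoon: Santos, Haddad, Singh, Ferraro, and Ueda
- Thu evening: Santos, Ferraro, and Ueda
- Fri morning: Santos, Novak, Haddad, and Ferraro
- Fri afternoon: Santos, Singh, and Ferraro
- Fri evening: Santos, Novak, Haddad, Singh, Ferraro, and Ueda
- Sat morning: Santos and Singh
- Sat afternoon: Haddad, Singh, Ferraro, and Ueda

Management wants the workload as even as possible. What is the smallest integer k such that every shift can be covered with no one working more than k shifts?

2

With 6 guards and 11 worker-slots to fill, someone must work at least ⌈11/6⌉ = 2 shifts, so k ≥ 2.
k = 2 works: Wed evening→Haddad, Thu morning→Santos, Thu afternoon→Singh, Thu evening→Ferraro+Ueda, Fri morning→Novak, Fri afternoon→Singh, Fri evening→Novak+Ferraro, Sat morning→Santos, Sat afternoon→Haddad.
Loads: Santos 2, Novak 2, Haddad 2, Singh 2, Ferraro 2, Ueda 1 — all ≤ 2.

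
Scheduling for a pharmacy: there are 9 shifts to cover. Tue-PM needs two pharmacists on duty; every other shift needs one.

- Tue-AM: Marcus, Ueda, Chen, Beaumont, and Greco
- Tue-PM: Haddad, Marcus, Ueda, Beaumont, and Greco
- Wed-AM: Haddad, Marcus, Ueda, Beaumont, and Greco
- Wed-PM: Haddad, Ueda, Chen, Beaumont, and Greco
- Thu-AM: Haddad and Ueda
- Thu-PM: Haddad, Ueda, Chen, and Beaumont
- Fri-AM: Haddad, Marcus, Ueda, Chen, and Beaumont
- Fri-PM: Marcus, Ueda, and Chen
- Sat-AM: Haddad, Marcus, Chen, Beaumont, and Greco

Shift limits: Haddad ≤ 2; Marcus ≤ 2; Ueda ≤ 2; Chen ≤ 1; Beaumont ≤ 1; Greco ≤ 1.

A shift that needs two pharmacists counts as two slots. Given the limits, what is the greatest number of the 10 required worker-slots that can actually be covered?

Total capacity across all pharmacists is 2+2+2+1+1+1 = 9, and 10 slots are needed, so at most 9 can be filled.
An assignment achieving 9: Tue-AM→Marcus, Tue-PM→Ueda+Beaumont, Wed-AM→Ueda, Wed-PM→Chen, Thu-AM→Haddad, Thu-PM→Haddad, Fri-PM→Marcus, Sat-AM→Greco.
Loads: Haddad 2/2, Marcus 2/2, Ueda 2/2, Chen 1/1, Beaumont 1/1, Greco 1/1.

9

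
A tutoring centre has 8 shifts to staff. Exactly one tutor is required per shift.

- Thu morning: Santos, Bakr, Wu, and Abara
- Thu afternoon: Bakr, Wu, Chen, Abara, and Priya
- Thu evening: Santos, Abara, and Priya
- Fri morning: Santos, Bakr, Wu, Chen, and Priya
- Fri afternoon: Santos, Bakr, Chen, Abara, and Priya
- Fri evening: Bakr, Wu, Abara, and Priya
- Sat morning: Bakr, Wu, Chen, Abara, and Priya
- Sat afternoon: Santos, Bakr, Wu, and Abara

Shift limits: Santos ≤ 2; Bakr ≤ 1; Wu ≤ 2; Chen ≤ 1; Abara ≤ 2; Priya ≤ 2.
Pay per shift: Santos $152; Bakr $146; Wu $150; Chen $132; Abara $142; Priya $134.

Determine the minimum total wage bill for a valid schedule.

Picking the cheapest available tutor for each shift independently would cost $1080, but that ignores the shift limits.
An optimal schedule: Thu morning→Abara, Thu afternoon→Chen, Thu evening→Priya, Fri morning→Wu, Fri afternoon→Bakr, Fri evening→Priya, Sat morning→Wu, Sat afternoon→Abara.
Total: 142 + 132 + 134 + 150 + 146 + 134 + 150 + 142 = $1130.

$1130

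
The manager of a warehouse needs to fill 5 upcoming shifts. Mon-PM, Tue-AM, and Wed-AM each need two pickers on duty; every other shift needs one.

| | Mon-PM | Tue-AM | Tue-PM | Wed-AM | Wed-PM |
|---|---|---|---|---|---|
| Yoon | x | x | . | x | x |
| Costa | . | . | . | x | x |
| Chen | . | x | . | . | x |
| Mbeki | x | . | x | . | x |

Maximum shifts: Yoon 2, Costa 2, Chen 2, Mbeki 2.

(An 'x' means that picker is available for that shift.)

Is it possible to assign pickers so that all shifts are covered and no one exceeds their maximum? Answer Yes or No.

Total capacity is 8 and 8 slots are needed, so capacity alone doesn't rule it out.
Shifts {Mon-PM, Tue-AM, Wed-AM} need 6 worker-slots in total, but the pickers available for any of those shifts (Yoon, Costa, Chen, and Mbeki) can supply at most 5 among them. So no valid schedule exists.

No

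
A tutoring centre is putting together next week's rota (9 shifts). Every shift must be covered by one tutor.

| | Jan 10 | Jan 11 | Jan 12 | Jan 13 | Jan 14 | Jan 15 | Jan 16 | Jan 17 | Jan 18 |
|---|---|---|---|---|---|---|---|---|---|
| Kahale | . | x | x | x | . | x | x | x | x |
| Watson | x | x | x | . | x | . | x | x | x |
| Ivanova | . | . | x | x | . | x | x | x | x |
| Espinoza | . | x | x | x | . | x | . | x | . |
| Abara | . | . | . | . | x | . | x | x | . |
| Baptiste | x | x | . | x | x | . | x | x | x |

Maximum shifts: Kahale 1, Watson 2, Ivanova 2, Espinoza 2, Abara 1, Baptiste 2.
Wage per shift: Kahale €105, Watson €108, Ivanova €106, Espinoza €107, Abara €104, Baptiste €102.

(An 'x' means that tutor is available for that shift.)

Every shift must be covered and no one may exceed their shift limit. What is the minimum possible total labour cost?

Picking the cheapest available tutor for each shift independently would cost €924, but that ignores the shift limits.
An optimal schedule: Jan 10→Baptiste, Jan 11→Espinoza, Jan 12→Ivanova, Jan 13→Ivanova, Jan 14→Baptiste, Jan 15→Kahale, Jan 16→Abara, Jan 17→Espinoza, Jan 18→Watson.
Total: 102 + 107 + 106 + 106 + 102 + 105 + 104 + 107 + 108 = €947.

€947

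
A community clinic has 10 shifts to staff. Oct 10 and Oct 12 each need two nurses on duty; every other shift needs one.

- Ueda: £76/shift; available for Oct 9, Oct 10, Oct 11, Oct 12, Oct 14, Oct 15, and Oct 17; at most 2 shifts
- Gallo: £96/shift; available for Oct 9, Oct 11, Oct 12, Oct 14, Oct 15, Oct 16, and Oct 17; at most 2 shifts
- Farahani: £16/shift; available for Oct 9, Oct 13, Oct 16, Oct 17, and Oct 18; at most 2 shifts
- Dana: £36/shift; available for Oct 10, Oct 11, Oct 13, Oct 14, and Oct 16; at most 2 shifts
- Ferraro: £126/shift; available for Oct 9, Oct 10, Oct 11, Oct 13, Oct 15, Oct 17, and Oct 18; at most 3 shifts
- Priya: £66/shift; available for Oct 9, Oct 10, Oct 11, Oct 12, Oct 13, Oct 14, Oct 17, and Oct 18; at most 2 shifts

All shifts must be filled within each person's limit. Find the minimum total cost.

Picking the cheapest available nurse for each shift independently would cost £472, but that ignores the shift limits.
An optimal schedule: Oct 9→Gallo, Oct 10→Priya+Ferraro, Oct 11→Gallo, Oct 12→Priya+Ueda, Oct 13→Dana, Oct 14→Dana, Oct 15→Ueda, Oct 16→Farahani, Oct 17→Ferraro, Oct 18→Farahani.
Total: 96 + 66 + 126 + 96 + 66 + 76 + 36 + 36 + 76 + 16 + 126 + 16 = £832.

£832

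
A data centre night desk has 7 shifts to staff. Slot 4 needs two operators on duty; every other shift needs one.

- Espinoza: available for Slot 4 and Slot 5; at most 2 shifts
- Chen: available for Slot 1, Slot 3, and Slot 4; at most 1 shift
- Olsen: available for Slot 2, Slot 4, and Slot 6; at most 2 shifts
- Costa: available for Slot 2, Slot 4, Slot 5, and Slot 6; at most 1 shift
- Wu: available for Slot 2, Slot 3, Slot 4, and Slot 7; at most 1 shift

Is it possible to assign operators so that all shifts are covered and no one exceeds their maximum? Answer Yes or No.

No

Shifts {Slot 1, Slot 3, Slot 7} need 3 worker-slots in total, but the operators available for any of those shifts (Chen and Wu) can supply at most 2 among them. So no valid schedule exists.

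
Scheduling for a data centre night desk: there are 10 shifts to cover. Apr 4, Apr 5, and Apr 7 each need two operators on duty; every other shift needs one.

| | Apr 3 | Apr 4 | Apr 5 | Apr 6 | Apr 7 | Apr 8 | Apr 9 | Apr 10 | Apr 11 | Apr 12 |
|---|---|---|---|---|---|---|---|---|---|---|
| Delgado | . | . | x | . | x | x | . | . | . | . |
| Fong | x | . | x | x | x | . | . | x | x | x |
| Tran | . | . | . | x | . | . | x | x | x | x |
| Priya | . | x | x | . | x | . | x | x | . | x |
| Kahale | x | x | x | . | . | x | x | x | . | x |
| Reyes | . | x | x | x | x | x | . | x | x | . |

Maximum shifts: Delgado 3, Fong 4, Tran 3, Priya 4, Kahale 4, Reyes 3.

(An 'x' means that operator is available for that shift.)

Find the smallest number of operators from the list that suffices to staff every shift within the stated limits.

4

13 slots to fill and no one can take more than 4, so at least ⌈13/4⌉ = 4 operators are needed.
Delgado, Fong, Priya, and Kahale alone can cover everything: Apr 3→Fong, Apr 4→Priya+Kahale, Apr 5→Delgado+Kahale, Apr 6→Fong, Apr 7→Delgado+Fong, Apr 8→Delgado, Apr 9→Priya, Apr 10→Priya, Apr 11→Fong, Apr 12→Priya.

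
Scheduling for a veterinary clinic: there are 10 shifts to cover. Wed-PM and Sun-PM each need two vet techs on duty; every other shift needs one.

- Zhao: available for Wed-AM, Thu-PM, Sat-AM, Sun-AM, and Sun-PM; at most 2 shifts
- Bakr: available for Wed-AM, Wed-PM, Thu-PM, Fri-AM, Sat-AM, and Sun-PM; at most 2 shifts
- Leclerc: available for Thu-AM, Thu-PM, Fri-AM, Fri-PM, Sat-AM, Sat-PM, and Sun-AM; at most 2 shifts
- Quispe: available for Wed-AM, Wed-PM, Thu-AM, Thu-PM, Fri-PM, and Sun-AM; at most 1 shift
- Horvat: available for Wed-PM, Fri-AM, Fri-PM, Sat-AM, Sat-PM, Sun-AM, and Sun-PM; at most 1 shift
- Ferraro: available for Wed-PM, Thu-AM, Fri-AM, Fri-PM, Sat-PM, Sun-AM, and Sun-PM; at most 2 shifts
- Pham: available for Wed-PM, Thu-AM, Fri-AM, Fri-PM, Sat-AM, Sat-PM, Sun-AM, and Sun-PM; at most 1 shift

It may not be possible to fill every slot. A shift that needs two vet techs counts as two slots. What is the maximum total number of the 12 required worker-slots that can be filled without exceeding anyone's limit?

11

Total capacity across all vet techs is 2+2+2+1+1+2+1 = 11, and 12 slots are needed, so at most 11 can be filled.
An assignment achieving 11: Wed-AM→Zhao, Wed-PM→Bakr+Quispe, Thu-AM→Leclerc, Thu-PM→Zhao, Fri-AM→Bakr, Fri-PM→Horvat, Sat-AM→Pham, Sat-PM→Leclerc, Sun-AM→Ferraro, Sun-PM→Ferraro.
Loads: Zhao 2/2, Bakr 2/2, Leclerc 2/2, Quispe 1/1, Horvat 1/1, Ferraro 2/2, Pham 1/1.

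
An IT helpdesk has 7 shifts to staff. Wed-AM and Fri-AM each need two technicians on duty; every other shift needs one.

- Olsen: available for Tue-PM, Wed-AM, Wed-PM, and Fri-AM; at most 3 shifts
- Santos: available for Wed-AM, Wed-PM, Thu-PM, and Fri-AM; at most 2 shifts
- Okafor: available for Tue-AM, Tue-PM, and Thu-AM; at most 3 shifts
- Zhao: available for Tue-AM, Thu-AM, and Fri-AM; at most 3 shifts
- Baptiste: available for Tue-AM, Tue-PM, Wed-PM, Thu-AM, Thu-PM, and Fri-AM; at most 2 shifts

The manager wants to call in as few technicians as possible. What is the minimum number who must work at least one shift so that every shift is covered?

9 slots to fill and no one can take more than 3, so at least ⌈9/3⌉ = 3 technicians are needed.
No set of 3 technicians can cover every shift (each such set leaves at least one shift with no one available or exceeds a cap).
Olsen, Santos, Okafor, and Zhao alone can cover everything: Tue-AM→Okafor, Tue-PM→Okafor, Wed-AM→Olsen+Santos, Wed-PM→Olsen, Thu-AM→Okafor, Thu-PM→Santos, Fri-AM→Olsen+Zhao.

4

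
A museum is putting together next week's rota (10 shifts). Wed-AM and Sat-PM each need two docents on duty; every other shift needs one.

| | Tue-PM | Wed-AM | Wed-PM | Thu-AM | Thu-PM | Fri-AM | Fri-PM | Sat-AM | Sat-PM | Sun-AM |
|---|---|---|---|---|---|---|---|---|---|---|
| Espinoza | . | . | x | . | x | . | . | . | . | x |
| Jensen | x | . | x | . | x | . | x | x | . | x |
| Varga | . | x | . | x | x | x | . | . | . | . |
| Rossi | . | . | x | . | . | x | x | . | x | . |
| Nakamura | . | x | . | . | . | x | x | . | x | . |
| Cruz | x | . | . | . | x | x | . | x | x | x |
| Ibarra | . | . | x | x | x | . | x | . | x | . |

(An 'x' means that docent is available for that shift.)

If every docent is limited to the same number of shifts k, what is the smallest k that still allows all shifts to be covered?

With 7 docents and 12 worker-slots to fill, someone must work at least ⌈12/7⌉ = 2 shifts, so k ≥ 2.
k = 2 works: Tue-PM→Jensen, Wed-AM→Varga+Nakamura, Wed-PM→Espinoza, Thu-AM→Varga, Thu-PM→Cruz, Fri-AM→Rossi, Fri-PM→Rossi, Sat-AM→Jensen, Sat-PM→Nakamura+Cruz, Sun-AM→Espinoza.
Loads: Espinoza 2, Jensen 2, Varga 2, Rossi 2, Nakamura 2, Cruz 2, Ibarra 0 — all ≤ 2.

2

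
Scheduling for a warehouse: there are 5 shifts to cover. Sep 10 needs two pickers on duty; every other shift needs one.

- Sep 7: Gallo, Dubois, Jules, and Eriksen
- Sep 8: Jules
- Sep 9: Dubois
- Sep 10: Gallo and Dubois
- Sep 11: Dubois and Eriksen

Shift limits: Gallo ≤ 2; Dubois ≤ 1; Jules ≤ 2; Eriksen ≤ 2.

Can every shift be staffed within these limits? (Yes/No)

No

Total capacity is 7 and 6 slots are needed, so capacity alone doesn't rule it out.
Shifts {Sep 9, Sep 10} need 3 worker-slots in total, but the pickers available for any of those shifts (Gallo and Dubois) can supply at most 2 among them. So no valid schedule exists.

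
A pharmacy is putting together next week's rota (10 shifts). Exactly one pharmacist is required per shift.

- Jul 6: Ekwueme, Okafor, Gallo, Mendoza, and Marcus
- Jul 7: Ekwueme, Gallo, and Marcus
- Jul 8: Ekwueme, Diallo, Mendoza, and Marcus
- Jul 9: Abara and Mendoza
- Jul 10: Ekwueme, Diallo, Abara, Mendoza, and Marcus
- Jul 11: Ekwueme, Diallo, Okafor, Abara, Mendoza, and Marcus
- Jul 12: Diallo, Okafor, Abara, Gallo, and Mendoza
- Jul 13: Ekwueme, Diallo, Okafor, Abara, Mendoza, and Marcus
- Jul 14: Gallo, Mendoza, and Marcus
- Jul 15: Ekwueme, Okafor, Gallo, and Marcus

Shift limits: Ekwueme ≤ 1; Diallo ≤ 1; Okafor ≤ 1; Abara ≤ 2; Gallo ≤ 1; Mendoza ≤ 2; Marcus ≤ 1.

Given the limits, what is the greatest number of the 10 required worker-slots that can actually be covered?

Total capacity across all pharmacists is 1+1+1+2+1+2+1 = 9, and 10 slots are needed, so at most 9 can be filled.
An assignment achieving 9: Jul 6→Mendoza, Jul 7→Ekwueme, Jul 8→Diallo, Jul 9→Abara, Jul 10→Abara, Jul 11→Marcus, Jul 12→Mendoza, Jul 14→Gallo, Jul 15→Okafor.
Loads: Ekwueme 1/1, Diallo 1/1, Okafor 1/1, Abara 2/2, Gallo 1/1, Mendoza 2/2, Marcus 1/1.

9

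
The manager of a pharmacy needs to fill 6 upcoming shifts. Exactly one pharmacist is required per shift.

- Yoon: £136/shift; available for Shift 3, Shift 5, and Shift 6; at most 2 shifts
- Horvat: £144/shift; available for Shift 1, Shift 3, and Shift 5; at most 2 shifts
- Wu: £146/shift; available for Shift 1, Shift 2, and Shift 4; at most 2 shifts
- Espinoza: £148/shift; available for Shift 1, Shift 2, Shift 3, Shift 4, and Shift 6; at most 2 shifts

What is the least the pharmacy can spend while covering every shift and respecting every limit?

Picking the cheapest available pharmacist for each shift independently would cost £844, but that ignores the shift limits.
An optimal schedule: Shift 1→Horvat, Shift 2→Wu, Shift 3→Horvat, Shift 4→Wu, Shift 5→Yoon, Shift 6→Yoon.
Total: 144 + 146 + 144 + 146 + 136 + 136 = £852.

£852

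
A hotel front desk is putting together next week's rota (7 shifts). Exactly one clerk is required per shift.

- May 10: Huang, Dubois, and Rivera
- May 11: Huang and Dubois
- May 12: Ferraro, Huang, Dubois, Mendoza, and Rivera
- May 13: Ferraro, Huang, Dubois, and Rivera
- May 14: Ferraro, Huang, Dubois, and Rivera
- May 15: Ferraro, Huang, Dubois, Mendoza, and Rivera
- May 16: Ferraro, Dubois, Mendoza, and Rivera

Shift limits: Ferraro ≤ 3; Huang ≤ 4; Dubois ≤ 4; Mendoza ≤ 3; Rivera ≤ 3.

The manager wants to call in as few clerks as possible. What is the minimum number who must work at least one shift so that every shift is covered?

7 slots to fill and no one can take more than 4, so at least ⌈7/4⌉ = 2 clerks are needed.
Ferraro and Huang alone can cover everything: May 10→Huang, May 11→Huang, May 12→Ferraro, May 13→Ferraro, May 14→Huang, May 15→Huang, May 16→Ferraro.

2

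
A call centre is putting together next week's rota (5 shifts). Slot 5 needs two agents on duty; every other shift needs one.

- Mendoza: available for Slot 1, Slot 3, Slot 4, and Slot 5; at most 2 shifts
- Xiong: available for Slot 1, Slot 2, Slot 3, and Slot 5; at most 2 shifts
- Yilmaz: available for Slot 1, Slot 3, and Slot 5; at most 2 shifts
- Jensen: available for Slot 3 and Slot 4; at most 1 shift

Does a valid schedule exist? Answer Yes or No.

Slot 2 can only be covered by Xiong, so that assignment is forced.
One valid schedule: Slot 1→Mendoza, Slot 2→Xiong, Slot 3→Yilmaz, Slot 4→Mendoza, Slot 5→Xiong+Yilmaz.
Loads: Mendoza 2/2, Xiong 2/2, Yilmaz 2/2, Jensen 0/1 — all within limits.

Yes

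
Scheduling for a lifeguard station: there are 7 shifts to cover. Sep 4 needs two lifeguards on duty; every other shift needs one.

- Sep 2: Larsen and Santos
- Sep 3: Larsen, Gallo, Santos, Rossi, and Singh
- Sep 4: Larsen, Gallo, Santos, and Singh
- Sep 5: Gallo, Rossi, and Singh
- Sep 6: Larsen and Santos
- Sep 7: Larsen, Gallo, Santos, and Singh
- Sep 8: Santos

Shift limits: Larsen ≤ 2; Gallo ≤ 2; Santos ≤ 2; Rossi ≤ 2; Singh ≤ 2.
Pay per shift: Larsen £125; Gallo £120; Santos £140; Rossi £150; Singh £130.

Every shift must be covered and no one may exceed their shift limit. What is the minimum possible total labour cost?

Sep 8 can only be covered by Santos, so that assignment is forced.
Picking the cheapest available lifeguard for each shift independently would cost £995, but that ignores the shift limits.
An optimal schedule: Sep 2→Larsen, Sep 3→Singh, Sep 4→Singh+Santos, Sep 5→Gallo, Sep 6→Larsen, Sep 7→Gallo, Sep 8→Santos.
Total: 125 + 130 + 130 + 140 + 120 + 125 + 120 + 140 = £1030.

£1030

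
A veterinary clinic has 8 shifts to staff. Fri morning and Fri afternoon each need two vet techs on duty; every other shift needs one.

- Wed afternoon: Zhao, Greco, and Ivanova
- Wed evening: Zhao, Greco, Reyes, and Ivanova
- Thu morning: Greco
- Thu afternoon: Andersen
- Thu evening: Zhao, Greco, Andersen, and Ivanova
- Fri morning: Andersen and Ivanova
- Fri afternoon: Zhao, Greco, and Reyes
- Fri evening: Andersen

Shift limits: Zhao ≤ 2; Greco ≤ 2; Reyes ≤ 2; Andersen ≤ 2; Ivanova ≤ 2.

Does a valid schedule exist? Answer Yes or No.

Total capacity is 10 and 10 slots are needed, so capacity alone doesn't rule it out.
Shifts {Thu afternoon, Fri morning, Fri evening} need 4 worker-slots in total, but the vet techs available for any of those shifts (Andersen and Ivanova) can supply at most 3 among them. So no valid schedule exists.

No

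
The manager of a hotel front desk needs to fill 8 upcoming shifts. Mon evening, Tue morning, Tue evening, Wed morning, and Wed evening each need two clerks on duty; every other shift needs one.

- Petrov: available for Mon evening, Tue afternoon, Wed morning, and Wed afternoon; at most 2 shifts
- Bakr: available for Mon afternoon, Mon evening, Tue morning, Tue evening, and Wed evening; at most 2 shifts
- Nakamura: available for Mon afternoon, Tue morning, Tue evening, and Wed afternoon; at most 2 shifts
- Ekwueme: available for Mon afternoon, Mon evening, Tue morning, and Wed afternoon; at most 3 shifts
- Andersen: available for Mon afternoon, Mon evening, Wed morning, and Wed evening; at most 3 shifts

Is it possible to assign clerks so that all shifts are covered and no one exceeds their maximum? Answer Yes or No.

Total capacity is 2+2+2+3+3 = 12 but 13 worker-slots are needed — infeasible.

No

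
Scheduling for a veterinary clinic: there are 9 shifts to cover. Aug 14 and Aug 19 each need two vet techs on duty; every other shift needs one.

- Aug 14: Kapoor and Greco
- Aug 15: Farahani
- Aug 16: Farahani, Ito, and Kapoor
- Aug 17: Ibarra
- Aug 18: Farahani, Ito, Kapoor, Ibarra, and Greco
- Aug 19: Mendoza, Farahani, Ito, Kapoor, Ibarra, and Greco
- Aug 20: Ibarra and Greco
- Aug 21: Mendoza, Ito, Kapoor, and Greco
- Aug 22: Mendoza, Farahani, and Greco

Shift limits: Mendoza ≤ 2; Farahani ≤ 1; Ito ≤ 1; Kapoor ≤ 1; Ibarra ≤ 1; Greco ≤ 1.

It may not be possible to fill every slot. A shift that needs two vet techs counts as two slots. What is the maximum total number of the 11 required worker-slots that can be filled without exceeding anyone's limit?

Total capacity across all vet techs is 2+1+1+1+1+1 = 7, and 11 slots are needed, so at most 7 can be filled.
An assignment achieving 7: Aug 14→Kapoor+Greco, Aug 15→Farahani, Aug 16→Ito, Aug 17→Ibarra, Aug 21→Mendoza, Aug 22→Mendoza.
Loads: Mendoza 2/2, Farahani 1/1, Ito 1/1, Kapoor 1/1, Ibarra 1/1, Greco 1/1.

7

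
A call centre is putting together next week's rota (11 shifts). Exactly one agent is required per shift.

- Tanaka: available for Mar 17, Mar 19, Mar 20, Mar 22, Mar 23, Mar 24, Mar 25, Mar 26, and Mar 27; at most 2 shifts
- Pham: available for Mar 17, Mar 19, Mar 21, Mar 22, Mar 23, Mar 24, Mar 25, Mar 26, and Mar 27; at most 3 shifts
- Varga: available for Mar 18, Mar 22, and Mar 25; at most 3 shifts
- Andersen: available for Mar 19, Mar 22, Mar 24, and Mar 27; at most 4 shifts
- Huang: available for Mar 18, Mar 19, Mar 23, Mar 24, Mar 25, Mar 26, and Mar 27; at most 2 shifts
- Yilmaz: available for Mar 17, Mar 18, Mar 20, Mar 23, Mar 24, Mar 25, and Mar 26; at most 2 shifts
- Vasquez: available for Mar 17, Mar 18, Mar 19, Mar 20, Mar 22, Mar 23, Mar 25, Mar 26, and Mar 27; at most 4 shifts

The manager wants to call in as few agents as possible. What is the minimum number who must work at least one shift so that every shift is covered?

11 slots to fill and no one can take more than 4, so at least ⌈11/4⌉ = 3 agents are needed.
Pham, Andersen, and Vasquez alone can cover everything: Mar 17→Pham, Mar 18→Vasquez, Mar 19→Andersen, Mar 20→Vasquez, Mar 21→Pham, Mar 22→Andersen, Mar 23→Pham, Mar 24→Andersen, Mar 25→Vasquez, Mar 26→Vasquez, Mar 27→Andersen.

3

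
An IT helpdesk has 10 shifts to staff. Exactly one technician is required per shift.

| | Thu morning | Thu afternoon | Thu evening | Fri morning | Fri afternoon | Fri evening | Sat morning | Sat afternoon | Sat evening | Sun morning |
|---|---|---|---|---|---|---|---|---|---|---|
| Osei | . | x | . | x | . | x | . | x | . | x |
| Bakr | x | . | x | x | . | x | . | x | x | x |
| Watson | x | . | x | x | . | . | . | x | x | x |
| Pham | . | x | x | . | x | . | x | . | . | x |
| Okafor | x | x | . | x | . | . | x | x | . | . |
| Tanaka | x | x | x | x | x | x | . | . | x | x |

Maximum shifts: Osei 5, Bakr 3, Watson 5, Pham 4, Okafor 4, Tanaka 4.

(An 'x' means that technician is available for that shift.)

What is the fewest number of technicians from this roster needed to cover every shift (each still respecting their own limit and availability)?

3

10 slots to fill and no one can take more than 5, so at least ⌈10/5⌉ = 2 technicians are needed.
No set of 2 technicians can cover every shift (each such set leaves at least one shift with no one available or exceeds a cap).
Osei, Bakr, and Pham alone can cover everything: Thu morning→Bakr, Thu afternoon→Osei, Thu evening→Bakr, Fri morning→Osei, Fri afternoon→Pham, Fri evening→Osei, Sat morning→Pham, Sat afternoon→Osei, Sat evening→Bakr, Sun morning→Osei.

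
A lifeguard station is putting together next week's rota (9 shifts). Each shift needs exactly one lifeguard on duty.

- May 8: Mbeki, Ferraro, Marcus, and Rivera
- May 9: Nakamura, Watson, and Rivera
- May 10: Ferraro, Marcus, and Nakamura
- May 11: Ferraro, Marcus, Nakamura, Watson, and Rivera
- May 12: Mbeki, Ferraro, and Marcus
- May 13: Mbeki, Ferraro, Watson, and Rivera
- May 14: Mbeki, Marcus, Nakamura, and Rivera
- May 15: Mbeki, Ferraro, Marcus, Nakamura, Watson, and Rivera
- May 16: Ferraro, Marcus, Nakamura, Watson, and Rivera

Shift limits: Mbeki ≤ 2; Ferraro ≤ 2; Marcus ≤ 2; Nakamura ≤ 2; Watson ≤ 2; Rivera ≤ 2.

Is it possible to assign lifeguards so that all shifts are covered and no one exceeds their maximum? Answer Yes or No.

One valid schedule: May 8→Mbeki, May 9→Nakamura, May 10→Ferraro, May 11→Marcus, May 12→Mbeki, May 13→Ferraro, May 14→Marcus, May 15→Watson, May 16→Nakamura.
Loads: Mbeki 2/2, Ferraro 2/2, Marcus 2/2, Nakamura 2/2, Watson 1/2, Rivera 0/2 — all within limits.

Yes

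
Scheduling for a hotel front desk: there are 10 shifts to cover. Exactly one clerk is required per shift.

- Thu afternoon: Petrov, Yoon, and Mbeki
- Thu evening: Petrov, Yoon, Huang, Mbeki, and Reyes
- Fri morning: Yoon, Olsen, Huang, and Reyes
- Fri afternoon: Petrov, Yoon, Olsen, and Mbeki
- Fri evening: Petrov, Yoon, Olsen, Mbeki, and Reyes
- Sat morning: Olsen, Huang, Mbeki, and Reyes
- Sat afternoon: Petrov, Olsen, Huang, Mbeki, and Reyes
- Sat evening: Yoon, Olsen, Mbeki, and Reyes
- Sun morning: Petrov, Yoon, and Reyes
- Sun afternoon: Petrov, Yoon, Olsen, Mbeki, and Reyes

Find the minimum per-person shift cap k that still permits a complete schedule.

With 6 clerks and 10 worker-slots to fill, someone must work at least ⌈10/6⌉ = 2 shifts, so k ≥ 2.
k = 2 works: Thu afternoon→Petrov, Thu evening→Huang, Fri morning→Yoon, Fri afternoon→Yoon, Fri evening→Mbeki, Sat morning→Olsen, Sat afternoon→Huang, Sat evening→Olsen, Sun morning→Petrov, Sun afternoon→Mbeki.
Loads: Petrov 2, Yoon 2, Olsen 2, Huang 2, Mbeki 2, Reyes 0 — all ≤ 2.

2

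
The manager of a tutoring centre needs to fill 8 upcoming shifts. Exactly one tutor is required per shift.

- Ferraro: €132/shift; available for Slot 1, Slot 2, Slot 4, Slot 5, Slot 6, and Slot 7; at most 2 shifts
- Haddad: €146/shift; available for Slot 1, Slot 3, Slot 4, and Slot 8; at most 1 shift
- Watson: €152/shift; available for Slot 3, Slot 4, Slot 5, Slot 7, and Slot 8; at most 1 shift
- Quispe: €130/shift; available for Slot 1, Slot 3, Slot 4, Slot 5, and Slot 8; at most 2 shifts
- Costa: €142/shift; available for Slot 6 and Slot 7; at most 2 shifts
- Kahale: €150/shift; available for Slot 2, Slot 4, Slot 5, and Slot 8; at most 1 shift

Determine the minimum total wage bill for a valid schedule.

€1104

Picking the cheapest available tutor for each shift independently would cost €1046, but that ignores the shift limits.
An optimal schedule: Slot 1→Quispe, Slot 2→Ferraro, Slot 3→Quispe, Slot 4→Kahale, Slot 5→Ferraro, Slot 6→Costa, Slot 7→Costa, Slot 8→Haddad.
Total: 130 + 132 + 130 + 150 + 132 + 142 + 142 + 146 = €1104.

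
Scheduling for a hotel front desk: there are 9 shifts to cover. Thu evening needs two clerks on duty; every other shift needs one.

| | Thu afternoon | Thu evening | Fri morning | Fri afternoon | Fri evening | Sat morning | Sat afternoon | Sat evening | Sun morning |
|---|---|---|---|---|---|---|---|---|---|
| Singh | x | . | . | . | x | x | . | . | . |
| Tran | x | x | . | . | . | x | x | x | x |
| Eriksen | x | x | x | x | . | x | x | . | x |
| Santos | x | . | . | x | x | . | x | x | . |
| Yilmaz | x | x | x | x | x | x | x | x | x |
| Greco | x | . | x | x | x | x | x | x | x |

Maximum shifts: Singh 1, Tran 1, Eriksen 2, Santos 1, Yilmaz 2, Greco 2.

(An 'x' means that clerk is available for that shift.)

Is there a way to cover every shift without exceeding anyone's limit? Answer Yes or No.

No

Total capacity is 1+1+2+1+2+2 = 9 but 10 worker-slots are needed — infeasible.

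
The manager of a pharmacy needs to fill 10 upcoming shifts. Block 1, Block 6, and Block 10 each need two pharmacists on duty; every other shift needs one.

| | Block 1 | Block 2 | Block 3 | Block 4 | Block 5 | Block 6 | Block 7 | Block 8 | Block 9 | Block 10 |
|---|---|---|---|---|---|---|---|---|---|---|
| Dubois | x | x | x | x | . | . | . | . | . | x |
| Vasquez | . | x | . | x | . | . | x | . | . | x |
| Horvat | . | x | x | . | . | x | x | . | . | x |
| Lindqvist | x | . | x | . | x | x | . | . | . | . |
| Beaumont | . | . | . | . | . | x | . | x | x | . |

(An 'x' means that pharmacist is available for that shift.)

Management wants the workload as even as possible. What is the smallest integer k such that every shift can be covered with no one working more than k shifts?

3

With 5 pharmacists and 13 worker-slots to fill, someone must work at least ⌈13/5⌉ = 3 shifts, so k ≥ 3.
k = 3 works: Block 1→Dubois+Lindqvist, Block 2→Dubois, Block 3→Horvat, Block 4→Dubois, Block 5→Lindqvist, Block 6→Horvat+Lindqvist, Block 7→Vasquez, Block 8→Beaumont, Block 9→Beaumont, Block 10→Vasquez+Horvat.
Loads: Dubois 3, Vasquez 2, Horvat 3, Lindqvist 3, Beaumont 2 — all ≤ 3.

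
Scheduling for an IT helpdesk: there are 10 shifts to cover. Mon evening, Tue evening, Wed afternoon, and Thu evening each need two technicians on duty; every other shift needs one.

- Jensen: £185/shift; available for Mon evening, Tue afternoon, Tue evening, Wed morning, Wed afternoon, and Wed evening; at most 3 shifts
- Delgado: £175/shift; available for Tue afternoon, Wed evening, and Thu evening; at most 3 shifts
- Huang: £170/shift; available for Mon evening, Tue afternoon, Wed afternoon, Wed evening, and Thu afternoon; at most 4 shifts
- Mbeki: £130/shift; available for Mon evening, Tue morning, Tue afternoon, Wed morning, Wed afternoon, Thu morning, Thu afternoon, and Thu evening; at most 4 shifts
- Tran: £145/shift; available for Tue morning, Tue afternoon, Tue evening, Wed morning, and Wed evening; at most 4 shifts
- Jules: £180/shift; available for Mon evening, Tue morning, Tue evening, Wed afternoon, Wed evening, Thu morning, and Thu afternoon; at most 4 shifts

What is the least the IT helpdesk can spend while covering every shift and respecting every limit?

Thu evening can only be covered by Delgado and Mbeki, so that assignment is forced.
Picking the cheapest available technician for each shift independently would cost £2025, but that ignores the shift limits.
An optimal schedule: Mon evening→Mbeki+Huang, Tue morning→Tran, Tue afternoon→Tran, Tue evening→Tran+Jules, Wed morning→Tran, Wed afternoon→Mbeki+Huang, Wed evening→Huang, Thu morning→Mbeki, Thu afternoon→Huang, Thu evening→Mbeki+Delgado.
Total: 130 + 170 + 145 + 145 + 145 + 180 + 145 + 130 + 170 + 170 + 130 + 170 + 130 + 175 = £2135.

£2135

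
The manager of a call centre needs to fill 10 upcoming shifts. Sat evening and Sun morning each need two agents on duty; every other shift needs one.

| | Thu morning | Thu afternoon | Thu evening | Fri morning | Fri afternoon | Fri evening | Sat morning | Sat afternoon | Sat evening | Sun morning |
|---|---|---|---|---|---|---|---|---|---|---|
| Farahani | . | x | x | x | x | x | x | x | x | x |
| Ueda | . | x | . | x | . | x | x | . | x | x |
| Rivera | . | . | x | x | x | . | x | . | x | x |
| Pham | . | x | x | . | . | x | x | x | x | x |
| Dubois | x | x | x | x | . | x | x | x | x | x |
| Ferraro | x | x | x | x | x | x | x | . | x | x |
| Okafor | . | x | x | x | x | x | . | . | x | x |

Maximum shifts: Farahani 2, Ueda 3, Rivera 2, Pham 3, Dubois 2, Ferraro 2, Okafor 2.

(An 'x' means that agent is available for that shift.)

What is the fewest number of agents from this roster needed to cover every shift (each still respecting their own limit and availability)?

5

12 slots to fill and no one can take more than 3, so at least ⌈12/3⌉ = 4 agents are needed.
Any 4 agents together have capacity at most 3+3+2+2 = 10 < 12 slots, so 4 can never suffice.
Farahani, Ueda, Rivera, Pham, and Dubois alone can cover everything: Thu morning→Dubois, Thu afternoon→Ueda, Thu evening→Rivera, Fri morning→Ueda, Fri afternoon→Farahani, Fri evening→Ueda, Sat morning→Pham, Sat afternoon→Farahani, Sat evening→Rivera+Pham, Sun morning→Pham+Dubois.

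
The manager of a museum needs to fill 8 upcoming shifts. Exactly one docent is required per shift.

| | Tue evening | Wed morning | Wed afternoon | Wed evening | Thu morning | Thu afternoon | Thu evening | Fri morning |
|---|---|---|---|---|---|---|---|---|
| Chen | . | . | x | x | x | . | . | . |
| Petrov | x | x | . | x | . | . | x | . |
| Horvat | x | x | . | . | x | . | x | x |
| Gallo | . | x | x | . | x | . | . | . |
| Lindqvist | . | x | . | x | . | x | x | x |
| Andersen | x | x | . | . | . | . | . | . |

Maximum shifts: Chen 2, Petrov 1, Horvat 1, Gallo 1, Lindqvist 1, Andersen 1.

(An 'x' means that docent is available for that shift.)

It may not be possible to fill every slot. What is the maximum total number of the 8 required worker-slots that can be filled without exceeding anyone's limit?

7

Total capacity across all docents is 2+1+1+1+1+1 = 7, and 8 slots are needed, so at most 7 can be filled.
An assignment achieving 7: Tue evening→Petrov, Wed morning→Andersen, Wed afternoon→Chen, Wed evening→Chen, Thu morning→Gallo, Thu afternoon→Lindqvist, Fri morning→Horvat.
Loads: Chen 2/2, Petrov 1/1, Horvat 1/1, Gallo 1/1, Lindqvist 1/1, Andersen 1/1.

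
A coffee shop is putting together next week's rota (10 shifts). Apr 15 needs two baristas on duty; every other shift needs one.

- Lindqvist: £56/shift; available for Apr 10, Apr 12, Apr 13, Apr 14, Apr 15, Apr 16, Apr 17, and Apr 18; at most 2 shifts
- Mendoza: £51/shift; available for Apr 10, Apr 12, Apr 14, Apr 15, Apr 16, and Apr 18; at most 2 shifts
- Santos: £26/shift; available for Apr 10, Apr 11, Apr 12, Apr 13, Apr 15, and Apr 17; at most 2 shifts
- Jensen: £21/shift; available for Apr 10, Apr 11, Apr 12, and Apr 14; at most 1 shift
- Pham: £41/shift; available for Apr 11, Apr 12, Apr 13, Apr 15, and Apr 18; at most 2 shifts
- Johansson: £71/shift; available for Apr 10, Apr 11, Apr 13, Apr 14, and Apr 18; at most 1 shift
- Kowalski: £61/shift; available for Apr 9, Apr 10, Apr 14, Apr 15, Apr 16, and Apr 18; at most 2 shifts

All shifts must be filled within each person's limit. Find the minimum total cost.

Apr 9 can only be covered by Kowalski, so that assignment is forced.
Picking the cheapest available barista for each shift independently would cost £356, but that ignores the shift limits.
An optimal schedule: Apr 9→Kowalski, Apr 10→Jensen, Apr 11→Santos, Apr 12→Mendoza, Apr 13→Santos, Apr 14→Mendoza, Apr 15→Pham+Kowalski, Apr 16→Lindqvist, Apr 17→Lindqvist, Apr 18→Pham.
Total: 61 + 21 + 26 + 51 + 26 + 51 + 41 + 61 + 56 + 56 + 41 = £491.

£491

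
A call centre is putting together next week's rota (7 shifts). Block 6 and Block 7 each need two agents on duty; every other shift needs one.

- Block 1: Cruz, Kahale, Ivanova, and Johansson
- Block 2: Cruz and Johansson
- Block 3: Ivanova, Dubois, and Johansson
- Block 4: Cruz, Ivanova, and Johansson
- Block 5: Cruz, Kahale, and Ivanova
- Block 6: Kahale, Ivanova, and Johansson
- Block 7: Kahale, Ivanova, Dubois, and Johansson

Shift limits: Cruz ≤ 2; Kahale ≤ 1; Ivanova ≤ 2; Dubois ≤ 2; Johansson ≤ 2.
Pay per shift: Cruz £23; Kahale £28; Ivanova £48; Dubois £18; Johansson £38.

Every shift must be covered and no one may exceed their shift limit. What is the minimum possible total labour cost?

Picking the cheapest available agent for each shift independently would cost £222, but that ignores the shift limits.
An optimal schedule: Block 1→Ivanova, Block 2→Cruz, Block 3→Dubois, Block 4→Cruz, Block 5→Kahale, Block 6→Ivanova+Johansson, Block 7→Dubois+Johansson.
Total: 48 + 23 + 18 + 23 + 28 + 48 + 38 + 18 + 38 = £282.

£282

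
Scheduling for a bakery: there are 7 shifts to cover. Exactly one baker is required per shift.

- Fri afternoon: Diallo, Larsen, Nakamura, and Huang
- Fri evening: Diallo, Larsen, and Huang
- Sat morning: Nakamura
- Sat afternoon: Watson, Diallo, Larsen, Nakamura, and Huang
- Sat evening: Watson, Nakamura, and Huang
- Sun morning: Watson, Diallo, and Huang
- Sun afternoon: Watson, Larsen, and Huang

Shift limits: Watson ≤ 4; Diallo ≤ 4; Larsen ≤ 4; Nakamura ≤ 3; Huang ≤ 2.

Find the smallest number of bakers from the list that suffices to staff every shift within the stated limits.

7 slots to fill and no one can take more than 4, so at least ⌈7/4⌉ = 2 bakers are needed.
No set of 2 bakers can cover every shift (each such set leaves at least one shift with no one available or exceeds a cap).
Watson, Diallo, and Nakamura alone can cover everything: Fri afternoon→Diallo, Fri evening→Diallo, Sat morning→Nakamura, Sat afternoon→Watson, Sat evening→Watson, Sun morning→Watson, Sun afternoon→Watson.

3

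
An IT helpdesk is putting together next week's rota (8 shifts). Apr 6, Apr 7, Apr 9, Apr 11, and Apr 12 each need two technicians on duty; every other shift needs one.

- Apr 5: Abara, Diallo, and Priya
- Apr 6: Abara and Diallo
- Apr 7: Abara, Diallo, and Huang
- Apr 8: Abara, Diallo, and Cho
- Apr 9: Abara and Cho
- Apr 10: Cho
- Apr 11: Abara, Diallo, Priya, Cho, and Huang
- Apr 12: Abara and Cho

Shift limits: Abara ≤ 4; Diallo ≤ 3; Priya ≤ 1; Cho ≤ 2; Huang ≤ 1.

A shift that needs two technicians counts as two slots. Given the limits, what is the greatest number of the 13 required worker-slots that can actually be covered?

11

Total capacity across all technicians is 4+3+1+2+1 = 11, and 13 slots are needed, so at most 11 can be filled.
An assignment achieving 11: Apr 5→Abara, Apr 6→Abara+Diallo, Apr 7→Diallo+Huang, Apr 8→Diallo, Apr 9→Abara+Cho, Apr 10→Cho, Apr 11→Priya, Apr 12→Abara.
Loads: Abara 4/4, Diallo 3/3, Priya 1/1, Cho 2/2, Huang 1/1.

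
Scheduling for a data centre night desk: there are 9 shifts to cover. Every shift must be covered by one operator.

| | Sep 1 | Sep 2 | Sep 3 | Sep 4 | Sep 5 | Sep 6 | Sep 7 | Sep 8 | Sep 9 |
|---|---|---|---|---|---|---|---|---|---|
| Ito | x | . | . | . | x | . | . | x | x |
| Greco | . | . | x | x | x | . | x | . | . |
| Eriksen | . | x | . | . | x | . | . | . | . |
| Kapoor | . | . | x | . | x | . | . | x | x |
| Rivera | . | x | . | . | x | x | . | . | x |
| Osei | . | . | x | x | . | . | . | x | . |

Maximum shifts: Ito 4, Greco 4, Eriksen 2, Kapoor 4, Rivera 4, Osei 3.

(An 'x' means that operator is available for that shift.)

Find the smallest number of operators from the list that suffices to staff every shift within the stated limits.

3

9 slots to fill and no one can take more than 4, so at least ⌈9/4⌉ = 3 operators are needed.
Ito, Greco, and Rivera alone can cover everything: Sep 1→Ito, Sep 2→Rivera, Sep 3→Greco, Sep 4→Greco, Sep 5→Ito, Sep 6→Rivera, Sep 7→Greco, Sep 8→Ito, Sep 9→Ito.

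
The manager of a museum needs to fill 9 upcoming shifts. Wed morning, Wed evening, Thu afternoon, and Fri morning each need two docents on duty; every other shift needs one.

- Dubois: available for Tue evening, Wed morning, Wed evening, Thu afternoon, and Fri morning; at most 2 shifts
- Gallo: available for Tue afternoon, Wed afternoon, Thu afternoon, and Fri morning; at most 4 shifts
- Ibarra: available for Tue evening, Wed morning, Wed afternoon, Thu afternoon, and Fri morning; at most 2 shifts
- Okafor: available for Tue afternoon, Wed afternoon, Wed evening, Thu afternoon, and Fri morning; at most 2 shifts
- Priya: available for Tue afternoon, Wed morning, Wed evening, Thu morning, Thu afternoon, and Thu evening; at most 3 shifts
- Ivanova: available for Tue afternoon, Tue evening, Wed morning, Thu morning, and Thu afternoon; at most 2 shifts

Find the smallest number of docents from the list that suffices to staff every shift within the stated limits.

13 slots to fill and no one can take more than 4, so at least ⌈13/4⌉ = 4 docents are needed.
Any 4 docents together have capacity at most 4+3+2+2 = 11 < 13 slots, so 4 can never suffice.
Dubois, Gallo, Ibarra, Okafor, and Priya alone can cover everything: Tue afternoon→Gallo, Tue evening→Dubois, Wed morning→Dubois+Ibarra, Wed afternoon→Gallo, Wed evening→Okafor+Priya, Thu morning→Priya, Thu afternoon→Gallo+Okafor, Thu evening→Priya, Fri morning→Gallo+Ibarra.

5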